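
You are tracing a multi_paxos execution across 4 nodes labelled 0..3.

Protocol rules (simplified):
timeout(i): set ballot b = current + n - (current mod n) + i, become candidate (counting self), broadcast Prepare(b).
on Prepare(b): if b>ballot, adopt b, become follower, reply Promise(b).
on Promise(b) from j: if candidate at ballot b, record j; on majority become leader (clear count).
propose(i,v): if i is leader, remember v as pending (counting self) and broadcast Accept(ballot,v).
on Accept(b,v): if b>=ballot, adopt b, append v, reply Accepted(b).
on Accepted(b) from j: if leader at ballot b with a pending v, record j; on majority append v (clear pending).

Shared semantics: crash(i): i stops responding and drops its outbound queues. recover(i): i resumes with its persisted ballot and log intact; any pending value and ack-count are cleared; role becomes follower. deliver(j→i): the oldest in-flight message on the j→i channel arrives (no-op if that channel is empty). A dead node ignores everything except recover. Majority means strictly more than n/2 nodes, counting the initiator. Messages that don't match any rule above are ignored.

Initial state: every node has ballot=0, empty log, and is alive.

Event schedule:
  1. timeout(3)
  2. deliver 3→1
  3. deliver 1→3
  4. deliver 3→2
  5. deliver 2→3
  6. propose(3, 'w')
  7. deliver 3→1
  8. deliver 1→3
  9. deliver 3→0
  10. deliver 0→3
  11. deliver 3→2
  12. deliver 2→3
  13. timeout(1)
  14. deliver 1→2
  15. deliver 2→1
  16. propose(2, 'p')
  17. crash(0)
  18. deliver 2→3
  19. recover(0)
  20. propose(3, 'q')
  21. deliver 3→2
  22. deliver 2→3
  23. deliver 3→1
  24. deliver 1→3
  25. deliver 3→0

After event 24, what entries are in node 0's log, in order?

empty

[1] timeout(3) → N3(cand b7 [-])
[2] deliver 3→1 → N1(foll b7 [-])
[3] deliver 1→3 → ∅
[4] deliver 3→2 → N2(foll b7 [-])
[5] deliver 2→3 → N3(lead b7 [-])
[6] propose(3,'w') → ∅
[7] deliver 3→1 → N1(foll b7 [w])
[8] deliver 1→3 → ∅
[9] deliver 3→0 → N0(foll b7 [-])
[10] deliver 0→3 → ∅
[11] deliver 3→2 → N2(foll b7 [w])
[12] deliver 2→3 → N3(lead b7 [w])
[13] timeout(1) → N1(cand b9 [w])
[14] deliver 1→2 → N2(foll b9 [w])
[15] deliver 2→1 → ∅
[16] propose(2,'p') → ∅
[17] crash(0) → N0(✗foll b7 [-])
[18] deliver 2→3 → ∅
[19] recover(0) → N0(foll b7 [-])
[20] propose(3,'q') → ∅
[21] deliver 3→2 → ∅
[22] deliver 2→3 → ∅
[23] deliver 3→1 → ∅
[24] deliver 1→3 → N3(foll b9 [w])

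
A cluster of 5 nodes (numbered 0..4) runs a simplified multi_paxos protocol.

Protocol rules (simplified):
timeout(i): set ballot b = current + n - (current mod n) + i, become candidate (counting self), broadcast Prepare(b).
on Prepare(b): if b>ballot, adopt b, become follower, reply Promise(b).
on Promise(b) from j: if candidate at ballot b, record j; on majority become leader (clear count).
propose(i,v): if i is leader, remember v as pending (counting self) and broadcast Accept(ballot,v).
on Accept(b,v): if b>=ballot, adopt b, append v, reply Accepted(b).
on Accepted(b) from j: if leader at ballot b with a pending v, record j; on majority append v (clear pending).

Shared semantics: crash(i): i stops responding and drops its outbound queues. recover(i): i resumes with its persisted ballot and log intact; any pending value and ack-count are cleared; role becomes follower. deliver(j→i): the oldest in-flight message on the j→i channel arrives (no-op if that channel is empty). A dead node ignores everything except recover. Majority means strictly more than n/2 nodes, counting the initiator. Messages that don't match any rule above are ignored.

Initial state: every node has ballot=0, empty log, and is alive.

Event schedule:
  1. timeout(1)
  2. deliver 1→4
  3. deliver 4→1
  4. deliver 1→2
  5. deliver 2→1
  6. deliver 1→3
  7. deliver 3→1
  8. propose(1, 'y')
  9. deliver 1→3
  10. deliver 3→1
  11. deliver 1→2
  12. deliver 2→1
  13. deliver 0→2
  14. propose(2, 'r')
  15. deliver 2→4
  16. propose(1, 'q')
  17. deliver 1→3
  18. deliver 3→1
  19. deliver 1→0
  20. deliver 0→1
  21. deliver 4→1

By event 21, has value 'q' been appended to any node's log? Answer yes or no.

after 1 — timeout(1): n1:cand/b6/[-]
after 2 — deliver 1→4: n4:foll/b6/[-]
after 3 — deliver 4→1: ·
after 4 — deliver 1→2: n2:foll/b6/[-]
after 5 — deliver 2→1: n1:lead/b6/[-]
after 6 — deliver 1→3: n3:foll/b6/[-]
after 7 — deliver 3→1: ·
after 8 — propose(1,'y'): ·
after 9 — deliver 1→3: n3:foll/b6/[y]
after 10 — deliver 3→1: ·
after 11 — deliver 1→2: n2:foll/b6/[y]
after 12 — deliver 2→1: n1:lead/b6/[y]
after 13 — deliver 0→2: ·
after 14 — propose(2,'r'): ·
after 15 — deliver 2→4: ·
after 16 — propose(1,'q'): ·
after 17 — deliver 1→3: n3:foll/b6/[y,q]
after 18 — deliver 3→1: ·
after 19 — deliver 1→0: n0:foll/b6/[-]
after 20 — deliver 0→1: ·
after 21 — deliver 4→1: ·

yes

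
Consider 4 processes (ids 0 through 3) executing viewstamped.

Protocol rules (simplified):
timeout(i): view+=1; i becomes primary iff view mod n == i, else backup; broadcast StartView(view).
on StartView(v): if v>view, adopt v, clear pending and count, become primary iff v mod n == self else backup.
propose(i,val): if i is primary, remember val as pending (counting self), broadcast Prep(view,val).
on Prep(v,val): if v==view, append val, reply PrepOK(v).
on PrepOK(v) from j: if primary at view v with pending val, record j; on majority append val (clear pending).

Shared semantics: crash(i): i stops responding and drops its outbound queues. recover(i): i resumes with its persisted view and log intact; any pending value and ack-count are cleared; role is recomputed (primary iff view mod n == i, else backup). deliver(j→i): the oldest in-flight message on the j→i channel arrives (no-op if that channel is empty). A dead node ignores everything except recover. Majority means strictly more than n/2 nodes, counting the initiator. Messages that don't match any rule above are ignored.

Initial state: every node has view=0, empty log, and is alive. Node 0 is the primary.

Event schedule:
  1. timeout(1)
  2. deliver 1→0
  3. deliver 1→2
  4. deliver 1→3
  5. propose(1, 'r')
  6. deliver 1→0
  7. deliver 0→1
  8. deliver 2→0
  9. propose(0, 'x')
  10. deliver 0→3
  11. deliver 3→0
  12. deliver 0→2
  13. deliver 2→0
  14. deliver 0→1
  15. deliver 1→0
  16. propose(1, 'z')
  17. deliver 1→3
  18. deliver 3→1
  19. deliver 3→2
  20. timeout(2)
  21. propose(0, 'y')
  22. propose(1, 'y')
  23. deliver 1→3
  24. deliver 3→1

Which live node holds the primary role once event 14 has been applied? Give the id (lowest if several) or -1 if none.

1. timeout(1):  <1:prim v1 ->
2. deliver 1→0:  <0:back v1 ->
3. deliver 1→2:  <2:back v1 ->
4. deliver 1→3:  <3:back v1 ->
5. propose(1,'r'):  nop
6. deliver 1→0:  <0:back v1 r>
7. deliver 0→1:  nop
8. deliver 2→0:  nop
9. propose(0,'x'):  nop
10. deliver 0→3:  nop
11. deliver 3→0:  nop
12. deliver 0→2:  nop
13. deliver 2→0:  nop
14. deliver 0→1:  nop

1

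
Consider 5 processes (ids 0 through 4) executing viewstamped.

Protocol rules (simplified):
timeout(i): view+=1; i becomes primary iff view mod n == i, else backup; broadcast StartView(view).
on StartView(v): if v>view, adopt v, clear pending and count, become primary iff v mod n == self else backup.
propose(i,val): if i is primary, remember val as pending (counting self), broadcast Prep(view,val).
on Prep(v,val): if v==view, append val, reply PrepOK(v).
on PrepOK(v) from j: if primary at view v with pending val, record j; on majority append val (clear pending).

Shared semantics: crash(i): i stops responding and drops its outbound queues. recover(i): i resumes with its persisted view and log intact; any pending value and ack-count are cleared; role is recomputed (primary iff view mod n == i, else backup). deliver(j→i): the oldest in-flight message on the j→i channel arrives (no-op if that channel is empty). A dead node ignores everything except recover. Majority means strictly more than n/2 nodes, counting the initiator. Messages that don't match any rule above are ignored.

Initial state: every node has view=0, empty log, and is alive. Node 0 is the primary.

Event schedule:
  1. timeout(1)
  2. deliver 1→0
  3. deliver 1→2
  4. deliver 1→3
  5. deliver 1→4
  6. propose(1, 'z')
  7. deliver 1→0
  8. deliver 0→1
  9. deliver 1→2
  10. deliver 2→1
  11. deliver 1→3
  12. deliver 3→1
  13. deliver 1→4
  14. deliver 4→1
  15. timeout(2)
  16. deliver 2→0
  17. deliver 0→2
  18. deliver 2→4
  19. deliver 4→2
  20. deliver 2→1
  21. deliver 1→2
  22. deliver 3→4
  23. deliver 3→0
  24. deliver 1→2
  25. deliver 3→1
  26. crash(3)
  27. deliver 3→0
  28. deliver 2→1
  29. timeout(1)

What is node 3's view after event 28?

step 1 timeout(1): 1={prim,v=1,log=-}
step 2 deliver 1→0: 0={back,v=1,log=-}
step 3 deliver 1→2: 2={back,v=1,log=-}
step 4 deliver 1→3: 3={back,v=1,log=-}
step 5 deliver 1→4: 4={back,v=1,log=-}
step 6 propose(1,'z'): —
step 7 deliver 1→0: 0={back,v=1,log=z}
step 8 deliver 0→1: —
step 9 deliver 1→2: 2={back,v=1,log=z}
step 10 deliver 2→1: 1={prim,v=1,log=z}
step 11 deliver 1→3: 3={back,v=1,log=z}
step 12 deliver 3→1: —
step 13 deliver 1→4: 4={back,v=1,log=z}
step 14 deliver 4→1: —
step 15 timeout(2): 2={prim,v=2,log=z}
step 16 deliver 2→0: 0={back,v=2,log=z}
step 17 deliver 0→2: —
step 18 deliver 2→4: 4={back,v=2,log=z}
step 19 deliver 4→2: —
step 20 deliver 2→1: 1={back,v=2,log=z}
step 21 deliver 1→2: —
step 22 deliver 3→4: —
step 23 deliver 3→0: —
step 24 deliver 1→2: —
step 25 deliver 3→1: —
step 26 crash(3): 3={✗back,v=1,log=z}
step 27 deliver 3→0: —
step 28 deliver 2→1: —

1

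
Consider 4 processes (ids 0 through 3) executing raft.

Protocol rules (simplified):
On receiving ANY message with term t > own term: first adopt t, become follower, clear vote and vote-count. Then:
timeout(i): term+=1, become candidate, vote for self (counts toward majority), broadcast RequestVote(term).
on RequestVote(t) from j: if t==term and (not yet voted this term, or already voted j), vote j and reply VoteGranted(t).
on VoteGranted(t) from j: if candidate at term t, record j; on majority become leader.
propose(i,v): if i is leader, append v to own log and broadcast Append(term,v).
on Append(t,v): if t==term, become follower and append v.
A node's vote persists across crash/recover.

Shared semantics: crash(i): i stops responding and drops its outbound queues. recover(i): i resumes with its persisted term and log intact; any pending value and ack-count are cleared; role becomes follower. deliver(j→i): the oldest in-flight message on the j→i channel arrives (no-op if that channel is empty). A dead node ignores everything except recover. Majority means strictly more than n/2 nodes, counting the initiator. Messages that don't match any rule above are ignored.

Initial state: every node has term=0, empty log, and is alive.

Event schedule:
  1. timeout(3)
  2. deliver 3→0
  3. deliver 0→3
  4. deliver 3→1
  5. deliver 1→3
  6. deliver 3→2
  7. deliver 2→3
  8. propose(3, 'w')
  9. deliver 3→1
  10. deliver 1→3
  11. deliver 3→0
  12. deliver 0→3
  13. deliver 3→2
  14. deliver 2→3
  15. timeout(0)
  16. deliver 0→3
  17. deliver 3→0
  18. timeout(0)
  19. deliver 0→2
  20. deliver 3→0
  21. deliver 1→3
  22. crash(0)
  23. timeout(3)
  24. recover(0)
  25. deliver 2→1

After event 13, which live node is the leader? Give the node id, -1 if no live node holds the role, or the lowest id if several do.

3

after 1 — timeout(3): n3:cand/t1/[-]
after 2 — deliver 3→0: n0:foll/t1/[-]
after 3 — deliver 0→3: ·
after 4 — deliver 3→1: n1:foll/t1/[-]
after 5 — deliver 1→3: n3:lead/t1/[-]
after 6 — deliver 3→2: n2:foll/t1/[-]
after 7 — deliver 2→3: ·
after 8 — propose(3,'w'): n3:lead/t1/[w]
after 9 — deliver 3→1: n1:foll/t1/[w]
after 10 — deliver 1→3: ·
after 11 — deliver 3→0: n0:foll/t1/[w]
after 12 — deliver 0→3: ·
after 13 — deliver 3→2: n2:foll/t1/[w]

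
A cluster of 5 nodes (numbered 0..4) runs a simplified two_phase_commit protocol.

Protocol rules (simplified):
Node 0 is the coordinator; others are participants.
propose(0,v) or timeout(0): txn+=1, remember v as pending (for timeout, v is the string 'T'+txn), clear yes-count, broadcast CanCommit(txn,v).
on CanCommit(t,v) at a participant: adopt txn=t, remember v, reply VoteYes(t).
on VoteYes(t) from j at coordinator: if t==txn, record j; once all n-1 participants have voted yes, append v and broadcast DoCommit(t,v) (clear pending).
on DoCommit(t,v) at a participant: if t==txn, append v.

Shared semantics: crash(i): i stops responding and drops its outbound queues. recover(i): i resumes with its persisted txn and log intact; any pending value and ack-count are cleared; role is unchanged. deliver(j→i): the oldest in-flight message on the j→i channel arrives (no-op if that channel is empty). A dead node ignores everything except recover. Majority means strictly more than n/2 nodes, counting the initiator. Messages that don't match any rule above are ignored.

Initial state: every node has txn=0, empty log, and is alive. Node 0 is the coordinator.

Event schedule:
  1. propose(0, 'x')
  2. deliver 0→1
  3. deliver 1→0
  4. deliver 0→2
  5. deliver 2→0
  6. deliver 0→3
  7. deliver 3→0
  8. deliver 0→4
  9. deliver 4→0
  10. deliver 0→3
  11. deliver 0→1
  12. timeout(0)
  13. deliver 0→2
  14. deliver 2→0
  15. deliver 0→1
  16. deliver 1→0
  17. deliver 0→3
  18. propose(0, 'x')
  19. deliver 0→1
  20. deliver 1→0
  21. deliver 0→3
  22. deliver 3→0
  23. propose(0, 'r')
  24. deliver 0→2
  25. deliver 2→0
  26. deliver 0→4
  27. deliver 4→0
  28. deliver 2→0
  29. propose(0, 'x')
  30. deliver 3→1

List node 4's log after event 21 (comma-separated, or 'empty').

empty

1. propose(0,'x'):  <0:coor t1 ->
2. deliver 0→1:  <1:part t1 ->
3. deliver 1→0:  nop
4. deliver 0→2:  <2:part t1 ->
5. deliver 2→0:  nop
6. deliver 0→3:  <3:part t1 ->
7. deliver 3→0:  nop
8. deliver 0→4:  <4:part t1 ->
9. deliver 4→0:  <0:coor t1 x>
10. deliver 0→3:  <3:part t1 x>
11. deliver 0→1:  <1:part t1 x>
12. timeout(0):  <0:coor t2 x>
13. deliver 0→2:  <2:part t1 x>
14. deliver 2→0:  nop
15. deliver 0→1:  <1:part t2 x>
16. deliver 1→0:  nop
17. deliver 0→3:  <3:part t2 x>
18. propose(0,'x'):  <0:coor t3 x>
19. deliver 0→1:  <1:part t3 x>
20. deliver 1→0:  nop
21. deliver 0→3:  <3:part t3 x>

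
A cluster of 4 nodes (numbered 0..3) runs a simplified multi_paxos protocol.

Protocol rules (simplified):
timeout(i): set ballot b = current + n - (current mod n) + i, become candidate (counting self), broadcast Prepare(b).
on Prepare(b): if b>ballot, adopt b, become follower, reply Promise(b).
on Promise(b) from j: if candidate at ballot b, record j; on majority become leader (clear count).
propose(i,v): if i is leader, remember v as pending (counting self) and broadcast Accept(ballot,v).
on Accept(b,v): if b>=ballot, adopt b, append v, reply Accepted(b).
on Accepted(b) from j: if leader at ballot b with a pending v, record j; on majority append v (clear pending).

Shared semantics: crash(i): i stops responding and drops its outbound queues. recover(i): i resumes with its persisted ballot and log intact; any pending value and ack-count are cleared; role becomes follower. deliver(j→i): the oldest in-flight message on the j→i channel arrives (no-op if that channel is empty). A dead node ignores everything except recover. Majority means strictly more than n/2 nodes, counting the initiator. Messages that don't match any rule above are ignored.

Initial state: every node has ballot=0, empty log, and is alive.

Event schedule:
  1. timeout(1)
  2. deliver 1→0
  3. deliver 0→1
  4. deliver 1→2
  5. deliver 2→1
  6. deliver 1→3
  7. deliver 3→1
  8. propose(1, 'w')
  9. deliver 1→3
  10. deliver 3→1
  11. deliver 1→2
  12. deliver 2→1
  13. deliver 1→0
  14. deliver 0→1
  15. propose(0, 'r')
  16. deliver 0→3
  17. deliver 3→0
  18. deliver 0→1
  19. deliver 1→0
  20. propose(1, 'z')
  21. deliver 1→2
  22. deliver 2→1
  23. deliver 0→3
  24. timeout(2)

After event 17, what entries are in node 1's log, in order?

w

[1] timeout(1) → N1(cand b5 [-])
[2] deliver 1→0 → N0(foll b5 [-])
[3] deliver 0→1 → ∅
[4] deliver 1→2 → N2(foll b5 [-])
[5] deliver 2→1 → N1(lead b5 [-])
[6] deliver 1→3 → N3(foll b5 [-])
[7] deliver 3→1 → ∅
[8] propose(1,'w') → ∅
[9] deliver 1→3 → N3(foll b5 [w])
[10] deliver 3→1 → ∅
[11] deliver 1→2 → N2(foll b5 [w])
[12] deliver 2→1 → N1(lead b5 [w])
[13] deliver 1→0 → N0(foll b5 [w])
[14] deliver 0→1 → ∅
[15] propose(0,'r') → ∅
[16] deliver 0→3 → ∅
[17] deliver 3→0 → ∅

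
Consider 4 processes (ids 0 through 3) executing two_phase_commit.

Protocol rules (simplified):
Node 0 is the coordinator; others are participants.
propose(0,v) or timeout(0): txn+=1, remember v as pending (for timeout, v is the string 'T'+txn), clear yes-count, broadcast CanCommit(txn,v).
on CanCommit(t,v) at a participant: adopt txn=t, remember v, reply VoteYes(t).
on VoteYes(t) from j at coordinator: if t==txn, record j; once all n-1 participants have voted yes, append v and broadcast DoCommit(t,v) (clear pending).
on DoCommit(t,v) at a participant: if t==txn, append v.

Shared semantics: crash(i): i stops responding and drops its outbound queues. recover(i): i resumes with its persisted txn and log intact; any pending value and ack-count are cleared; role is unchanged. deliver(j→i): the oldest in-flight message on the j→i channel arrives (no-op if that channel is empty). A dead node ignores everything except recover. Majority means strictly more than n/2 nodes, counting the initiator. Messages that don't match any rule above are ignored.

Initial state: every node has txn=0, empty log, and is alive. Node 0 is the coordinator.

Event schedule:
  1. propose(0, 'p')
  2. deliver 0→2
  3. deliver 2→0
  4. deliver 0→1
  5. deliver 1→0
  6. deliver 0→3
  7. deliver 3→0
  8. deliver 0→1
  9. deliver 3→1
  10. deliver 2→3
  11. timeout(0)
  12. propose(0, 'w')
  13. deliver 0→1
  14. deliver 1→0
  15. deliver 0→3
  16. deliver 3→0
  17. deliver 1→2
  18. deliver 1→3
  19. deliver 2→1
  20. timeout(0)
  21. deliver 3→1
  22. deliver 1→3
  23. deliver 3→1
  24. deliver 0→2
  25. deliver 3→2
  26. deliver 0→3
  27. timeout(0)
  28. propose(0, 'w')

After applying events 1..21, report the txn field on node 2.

e1 propose(0,'p'): 0[coor,t=1,-]
e2 deliver 0→2: 2[part,t=1,-]
e3 deliver 2→0: ·
e4 deliver 0→1: 1[part,t=1,-]
e5 deliver 1→0: ·
e6 deliver 0→3: 3[part,t=1,-]
e7 deliver 3→0: 0[coor,t=1,p]
e8 deliver 0→1: 1[part,t=1,p]
e9 deliver 3→1: ·
e10 deliver 2→3: ·
e11 timeout(0): 0[coor,t=2,p]
e12 propose(0,'w'): 0[coor,t=3,p]
e13 deliver 0→1: 1[part,t=2,p]
e14 deliver 1→0: ·
e15 deliver 0→3: 3[part,t=1,p]
e16 deliver 3→0: ·
e17 deliver 1→2: ·
e18 deliver 1→3: ·
e19 deliver 2→1: ·
e20 timeout(0): 0[coor,t=4,p]
e21 deliver 3→1: ·

1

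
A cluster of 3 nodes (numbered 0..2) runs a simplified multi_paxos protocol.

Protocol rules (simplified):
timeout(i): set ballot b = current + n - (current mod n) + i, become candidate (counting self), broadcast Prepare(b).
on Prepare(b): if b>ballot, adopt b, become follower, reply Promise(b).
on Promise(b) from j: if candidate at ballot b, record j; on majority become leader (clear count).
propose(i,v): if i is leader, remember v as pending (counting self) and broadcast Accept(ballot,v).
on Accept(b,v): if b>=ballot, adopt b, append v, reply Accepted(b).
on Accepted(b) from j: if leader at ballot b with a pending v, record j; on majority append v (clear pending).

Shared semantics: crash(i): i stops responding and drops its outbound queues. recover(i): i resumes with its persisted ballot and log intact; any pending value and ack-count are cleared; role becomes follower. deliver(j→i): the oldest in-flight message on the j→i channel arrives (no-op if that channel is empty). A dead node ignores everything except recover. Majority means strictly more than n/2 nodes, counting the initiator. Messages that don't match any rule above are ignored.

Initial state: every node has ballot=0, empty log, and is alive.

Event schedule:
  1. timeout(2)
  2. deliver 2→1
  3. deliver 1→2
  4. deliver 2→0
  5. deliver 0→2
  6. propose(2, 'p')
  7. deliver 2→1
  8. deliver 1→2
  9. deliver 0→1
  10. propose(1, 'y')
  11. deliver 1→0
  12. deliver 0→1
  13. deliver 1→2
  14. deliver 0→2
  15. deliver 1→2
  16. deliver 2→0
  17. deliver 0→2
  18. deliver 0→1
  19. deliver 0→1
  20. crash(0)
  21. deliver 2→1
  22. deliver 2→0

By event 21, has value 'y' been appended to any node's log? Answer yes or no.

no

step 1 timeout(2): 2={cand,b=5,log=-}
step 2 deliver 2→1: 1={foll,b=5,log=-}
step 3 deliver 1→2: 2={lead,b=5,log=-}
step 4 deliver 2→0: 0={foll,b=5,log=-}
step 5 deliver 0→2: —
step 6 propose(2,'p'): —
step 7 deliver 2→1: 1={foll,b=5,log=p}
step 8 deliver 1→2: 2={lead,b=5,log=p}
step 9 deliver 0→1: —
step 10 propose(1,'y'): —
step 11 deliver 1→0: —
step 12 deliver 0→1: —
step 13 deliver 1→2: —
step 14 deliver 0→2: —
step 15 deliver 1→2: —
step 16 deliver 2→0: 0={foll,b=5,log=p}
step 17 deliver 0→2: —
step 18 deliver 0→1: —
step 19 deliver 0→1: —
step 20 crash(0): 0={✗foll,b=5,log=p}
step 21 deliver 2→1: —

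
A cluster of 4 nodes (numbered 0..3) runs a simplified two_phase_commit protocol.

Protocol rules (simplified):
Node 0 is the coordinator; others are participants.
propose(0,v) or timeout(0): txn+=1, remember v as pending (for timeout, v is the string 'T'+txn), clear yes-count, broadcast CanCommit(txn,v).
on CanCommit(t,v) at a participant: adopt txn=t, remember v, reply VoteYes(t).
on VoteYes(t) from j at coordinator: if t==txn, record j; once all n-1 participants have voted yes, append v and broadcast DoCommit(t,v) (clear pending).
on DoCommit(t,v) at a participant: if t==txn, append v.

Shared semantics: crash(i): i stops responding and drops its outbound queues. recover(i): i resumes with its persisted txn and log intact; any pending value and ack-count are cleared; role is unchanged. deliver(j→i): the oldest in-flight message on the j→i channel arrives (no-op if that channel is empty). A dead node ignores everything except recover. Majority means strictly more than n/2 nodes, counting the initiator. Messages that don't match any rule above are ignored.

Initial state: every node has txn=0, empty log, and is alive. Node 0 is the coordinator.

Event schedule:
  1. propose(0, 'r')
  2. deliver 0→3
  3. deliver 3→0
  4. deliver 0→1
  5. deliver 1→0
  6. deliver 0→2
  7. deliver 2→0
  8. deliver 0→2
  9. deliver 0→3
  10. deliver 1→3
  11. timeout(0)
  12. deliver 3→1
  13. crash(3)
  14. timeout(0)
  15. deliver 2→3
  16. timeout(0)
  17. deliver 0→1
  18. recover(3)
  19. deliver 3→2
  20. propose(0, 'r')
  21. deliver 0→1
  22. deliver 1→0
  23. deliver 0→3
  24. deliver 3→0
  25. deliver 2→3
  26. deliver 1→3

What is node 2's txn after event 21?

1

step 1 propose(0,'r'): 0={coor,t=1,log=-}
step 2 deliver 0→3: 3={part,t=1,log=-}
step 3 deliver 3→0: —
step 4 deliver 0→1: 1={part,t=1,log=-}
step 5 deliver 1→0: —
step 6 deliver 0→2: 2={part,t=1,log=-}
step 7 deliver 2→0: 0={coor,t=1,log=r}
step 8 deliver 0→2: 2={part,t=1,log=r}
step 9 deliver 0→3: 3={part,t=1,log=r}
step 10 deliver 1→3: —
step 11 timeout(0): 0={coor,t=2,log=r}
step 12 deliver 3→1: —
step 13 crash(3): 3={✗part,t=1,log=r}
step 14 timeout(0): 0={coor,t=3,log=r}
step 15 deliver 2→3: —
step 16 timeout(0): 0={coor,t=4,log=r}
step 17 deliver 0→1: 1={part,t=1,log=r}
step 18 recover(3): 3={part,t=1,log=r}
step 19 deliver 3→2: —
step 20 propose(0,'r'): 0={coor,t=5,log=r}
step 21 deliver 0→1: 1={part,t=2,log=r}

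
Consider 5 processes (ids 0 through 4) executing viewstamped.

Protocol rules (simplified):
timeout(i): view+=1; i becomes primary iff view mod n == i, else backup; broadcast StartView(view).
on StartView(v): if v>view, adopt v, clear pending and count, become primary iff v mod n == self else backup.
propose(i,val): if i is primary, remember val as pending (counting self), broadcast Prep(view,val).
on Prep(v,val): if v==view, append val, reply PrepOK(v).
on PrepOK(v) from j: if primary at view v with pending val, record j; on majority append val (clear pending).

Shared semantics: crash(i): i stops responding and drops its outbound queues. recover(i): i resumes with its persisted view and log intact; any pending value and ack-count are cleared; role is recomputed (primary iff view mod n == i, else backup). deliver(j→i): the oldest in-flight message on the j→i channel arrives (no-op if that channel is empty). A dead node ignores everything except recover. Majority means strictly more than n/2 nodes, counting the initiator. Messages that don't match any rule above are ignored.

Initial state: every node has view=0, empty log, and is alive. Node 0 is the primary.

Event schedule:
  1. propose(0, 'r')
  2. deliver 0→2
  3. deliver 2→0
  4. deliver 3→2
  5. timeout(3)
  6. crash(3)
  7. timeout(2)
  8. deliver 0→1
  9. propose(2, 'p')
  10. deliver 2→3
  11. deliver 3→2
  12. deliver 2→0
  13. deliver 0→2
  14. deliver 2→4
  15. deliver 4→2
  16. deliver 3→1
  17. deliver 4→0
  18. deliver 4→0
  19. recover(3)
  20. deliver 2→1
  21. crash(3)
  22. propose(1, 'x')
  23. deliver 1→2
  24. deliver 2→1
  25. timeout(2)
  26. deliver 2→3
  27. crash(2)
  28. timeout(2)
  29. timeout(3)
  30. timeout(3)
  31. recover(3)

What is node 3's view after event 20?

1

1. propose(0,'r'):  nop
2. deliver 0→2:  <2:back v0 r>
3. deliver 2→0:  nop
4. deliver 3→2:  nop
5. timeout(3):  <3:back v1 ->
6. crash(3):  <3:✗back v1 ->
7. timeout(2):  <2:back v1 r>
8. deliver 0→1:  <1:back v0 r>
9. propose(2,'p'):  nop
10. deliver 2→3:  nop
11. deliver 3→2:  nop
12. deliver 2→0:  <0:back v1 ->
13. deliver 0→2:  nop
14. deliver 2→4:  <4:back v1 ->
15. deliver 4→2:  nop
16. deliver 3→1:  nop
17. deliver 4→0:  nop
18. deliver 4→0:  nop
19. recover(3):  <3:back v1 ->
20. deliver 2→1:  <1:prim v1 r>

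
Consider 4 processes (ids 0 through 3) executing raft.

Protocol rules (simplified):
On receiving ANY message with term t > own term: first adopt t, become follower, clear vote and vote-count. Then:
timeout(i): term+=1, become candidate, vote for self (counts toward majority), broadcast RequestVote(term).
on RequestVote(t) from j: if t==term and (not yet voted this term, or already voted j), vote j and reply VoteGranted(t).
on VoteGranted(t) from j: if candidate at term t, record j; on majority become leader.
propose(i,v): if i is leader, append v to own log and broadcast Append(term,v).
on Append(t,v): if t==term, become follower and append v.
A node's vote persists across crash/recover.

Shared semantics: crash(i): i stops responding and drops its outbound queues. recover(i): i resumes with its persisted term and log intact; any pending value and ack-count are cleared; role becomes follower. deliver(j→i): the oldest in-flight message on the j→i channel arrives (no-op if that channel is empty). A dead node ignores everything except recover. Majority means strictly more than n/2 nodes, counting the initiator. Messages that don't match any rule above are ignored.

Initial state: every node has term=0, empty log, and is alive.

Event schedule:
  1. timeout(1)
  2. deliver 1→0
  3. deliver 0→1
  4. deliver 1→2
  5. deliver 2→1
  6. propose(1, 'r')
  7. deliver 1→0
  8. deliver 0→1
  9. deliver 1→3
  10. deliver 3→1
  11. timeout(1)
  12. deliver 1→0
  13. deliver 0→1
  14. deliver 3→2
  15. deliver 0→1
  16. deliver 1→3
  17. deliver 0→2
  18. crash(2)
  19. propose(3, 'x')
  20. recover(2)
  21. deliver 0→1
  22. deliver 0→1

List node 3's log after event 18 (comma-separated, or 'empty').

step 1 timeout(1): 1={cand,t=1,log=-}
step 2 deliver 1→0: 0={foll,t=1,log=-}
step 3 deliver 0→1: —
step 4 deliver 1→2: 2={foll,t=1,log=-}
step 5 deliver 2→1: 1={lead,t=1,log=-}
step 6 propose(1,'r'): 1={lead,t=1,log=r}
step 7 deliver 1→0: 0={foll,t=1,log=r}
step 8 deliver 0→1: —
step 9 deliver 1→3: 3={foll,t=1,log=-}
step 10 deliver 3→1: —
step 11 timeout(1): 1={cand,t=2,log=r}
step 12 deliver 1→0: 0={foll,t=2,log=r}
step 13 deliver 0→1: —
step 14 deliver 3→2: —
step 15 deliver 0→1: —
step 16 deliver 1→3: 3={foll,t=1,log=r}
step 17 deliver 0→2: —
step 18 crash(2): 2={✗foll,t=1,log=-}

r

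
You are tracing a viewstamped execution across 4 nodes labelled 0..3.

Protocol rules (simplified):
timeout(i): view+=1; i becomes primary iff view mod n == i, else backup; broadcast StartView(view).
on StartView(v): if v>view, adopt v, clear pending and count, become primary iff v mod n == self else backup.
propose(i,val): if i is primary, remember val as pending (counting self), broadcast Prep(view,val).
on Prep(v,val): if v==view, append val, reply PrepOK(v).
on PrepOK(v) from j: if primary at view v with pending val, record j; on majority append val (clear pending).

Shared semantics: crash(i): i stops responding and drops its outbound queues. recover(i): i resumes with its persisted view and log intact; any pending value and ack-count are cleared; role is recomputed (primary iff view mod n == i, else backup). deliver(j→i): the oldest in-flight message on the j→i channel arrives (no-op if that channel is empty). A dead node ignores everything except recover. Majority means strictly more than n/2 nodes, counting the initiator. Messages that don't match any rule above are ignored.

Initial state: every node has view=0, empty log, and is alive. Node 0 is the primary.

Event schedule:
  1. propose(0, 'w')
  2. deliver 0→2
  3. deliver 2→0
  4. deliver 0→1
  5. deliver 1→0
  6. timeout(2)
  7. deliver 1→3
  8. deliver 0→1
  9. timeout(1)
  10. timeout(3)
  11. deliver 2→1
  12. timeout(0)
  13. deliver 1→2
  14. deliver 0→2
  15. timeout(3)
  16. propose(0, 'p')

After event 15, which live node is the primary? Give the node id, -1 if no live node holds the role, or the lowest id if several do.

1

1. propose(0,'w'):  nop
2. deliver 0→2:  <2:back v0 w>
3. deliver 2→0:  nop
4. deliver 0→1:  <1:back v0 w>
5. deliver 1→0:  <0:prim v0 w>
6. timeout(2):  <2:back v1 w>
7. deliver 1→3:  nop
8. deliver 0→1:  nop
9. timeout(1):  <1:prim v1 w>
10. timeout(3):  <3:back v1 ->
11. deliver 2→1:  nop
12. timeout(0):  <0:back v1 w>
13. deliver 1→2:  nop
14. deliver 0→2:  nop
15. timeout(3):  <3:back v2 ->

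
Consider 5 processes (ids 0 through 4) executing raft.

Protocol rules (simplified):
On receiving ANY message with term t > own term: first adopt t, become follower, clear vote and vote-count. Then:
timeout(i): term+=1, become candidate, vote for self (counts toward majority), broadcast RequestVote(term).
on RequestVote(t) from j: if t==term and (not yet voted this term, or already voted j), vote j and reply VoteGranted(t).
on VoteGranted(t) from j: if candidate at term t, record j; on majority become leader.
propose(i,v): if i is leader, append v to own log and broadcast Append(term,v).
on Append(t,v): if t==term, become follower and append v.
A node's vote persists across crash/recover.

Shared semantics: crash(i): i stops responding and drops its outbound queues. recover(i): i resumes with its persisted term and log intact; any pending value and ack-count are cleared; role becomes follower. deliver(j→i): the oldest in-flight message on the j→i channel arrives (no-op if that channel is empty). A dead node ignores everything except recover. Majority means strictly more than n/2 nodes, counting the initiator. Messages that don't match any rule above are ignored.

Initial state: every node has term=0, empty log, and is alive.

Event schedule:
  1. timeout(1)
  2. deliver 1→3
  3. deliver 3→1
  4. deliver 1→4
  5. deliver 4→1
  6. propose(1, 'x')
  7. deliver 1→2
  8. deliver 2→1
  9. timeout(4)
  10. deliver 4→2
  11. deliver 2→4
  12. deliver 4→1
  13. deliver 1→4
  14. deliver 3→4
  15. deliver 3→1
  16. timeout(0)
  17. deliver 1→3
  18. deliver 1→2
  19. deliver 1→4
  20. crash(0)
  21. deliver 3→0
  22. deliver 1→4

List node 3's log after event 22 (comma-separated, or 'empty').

e1 timeout(1): 1[cand,t=1,-]
e2 deliver 1→3: 3[foll,t=1,-]
e3 deliver 3→1: ·
e4 deliver 1→4: 4[foll,t=1,-]
e5 deliver 4→1: 1[lead,t=1,-]
e6 propose(1,'x'): 1[lead,t=1,x]
e7 deliver 1→2: 2[foll,t=1,-]
e8 deliver 2→1: ·
e9 timeout(4): 4[cand,t=2,-]
e10 deliver 4→2: 2[foll,t=2,-]
e11 deliver 2→4: ·
e12 deliver 4→1: 1[foll,t=2,x]
e13 deliver 1→4: ·
e14 deliver 3→4: ·
e15 deliver 3→1: ·
e16 timeout(0): 0[cand,t=1,-]
e17 deliver 1→3: 3[foll,t=1,x]
e18 deliver 1→2: ·
e19 deliver 1→4: 4[lead,t=2,-]
e20 crash(0): 0[✗cand,t=1,-]
e21 deliver 3→0: ·
e22 deliver 1→4: ·

x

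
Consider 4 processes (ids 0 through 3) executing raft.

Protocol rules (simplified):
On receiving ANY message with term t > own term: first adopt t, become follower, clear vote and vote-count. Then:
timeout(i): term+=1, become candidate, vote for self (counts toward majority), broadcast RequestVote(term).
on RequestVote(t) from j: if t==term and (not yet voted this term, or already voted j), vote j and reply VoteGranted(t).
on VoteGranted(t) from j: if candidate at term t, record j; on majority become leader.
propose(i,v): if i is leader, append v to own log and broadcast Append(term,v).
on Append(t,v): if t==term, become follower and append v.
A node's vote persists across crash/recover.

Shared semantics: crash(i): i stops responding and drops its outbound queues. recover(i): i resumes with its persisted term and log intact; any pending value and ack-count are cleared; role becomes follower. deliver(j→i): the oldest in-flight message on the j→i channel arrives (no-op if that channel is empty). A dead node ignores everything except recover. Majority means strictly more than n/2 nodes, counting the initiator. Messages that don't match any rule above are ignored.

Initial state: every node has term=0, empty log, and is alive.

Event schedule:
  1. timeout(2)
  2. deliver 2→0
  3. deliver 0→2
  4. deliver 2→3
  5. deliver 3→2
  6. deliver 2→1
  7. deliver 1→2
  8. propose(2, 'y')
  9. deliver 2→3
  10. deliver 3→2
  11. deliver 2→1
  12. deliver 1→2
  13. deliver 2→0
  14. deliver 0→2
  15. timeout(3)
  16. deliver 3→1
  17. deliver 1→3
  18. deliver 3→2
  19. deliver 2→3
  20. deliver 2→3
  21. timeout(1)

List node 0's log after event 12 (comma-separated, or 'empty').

empty

e1 timeout(2): 2[cand,t=1,-]
e2 deliver 2→0: 0[foll,t=1,-]
e3 deliver 0→2: ·
e4 deliver 2→3: 3[foll,t=1,-]
e5 deliver 3→2: 2[lead,t=1,-]
e6 deliver 2→1: 1[foll,t=1,-]
e7 deliver 1→2: ·
e8 propose(2,'y'): 2[lead,t=1,y]
e9 deliver 2→3: 3[foll,t=1,y]
e10 deliver 3→2: ·
e11 deliver 2→1: 1[foll,t=1,y]
e12 deliver 1→2: ·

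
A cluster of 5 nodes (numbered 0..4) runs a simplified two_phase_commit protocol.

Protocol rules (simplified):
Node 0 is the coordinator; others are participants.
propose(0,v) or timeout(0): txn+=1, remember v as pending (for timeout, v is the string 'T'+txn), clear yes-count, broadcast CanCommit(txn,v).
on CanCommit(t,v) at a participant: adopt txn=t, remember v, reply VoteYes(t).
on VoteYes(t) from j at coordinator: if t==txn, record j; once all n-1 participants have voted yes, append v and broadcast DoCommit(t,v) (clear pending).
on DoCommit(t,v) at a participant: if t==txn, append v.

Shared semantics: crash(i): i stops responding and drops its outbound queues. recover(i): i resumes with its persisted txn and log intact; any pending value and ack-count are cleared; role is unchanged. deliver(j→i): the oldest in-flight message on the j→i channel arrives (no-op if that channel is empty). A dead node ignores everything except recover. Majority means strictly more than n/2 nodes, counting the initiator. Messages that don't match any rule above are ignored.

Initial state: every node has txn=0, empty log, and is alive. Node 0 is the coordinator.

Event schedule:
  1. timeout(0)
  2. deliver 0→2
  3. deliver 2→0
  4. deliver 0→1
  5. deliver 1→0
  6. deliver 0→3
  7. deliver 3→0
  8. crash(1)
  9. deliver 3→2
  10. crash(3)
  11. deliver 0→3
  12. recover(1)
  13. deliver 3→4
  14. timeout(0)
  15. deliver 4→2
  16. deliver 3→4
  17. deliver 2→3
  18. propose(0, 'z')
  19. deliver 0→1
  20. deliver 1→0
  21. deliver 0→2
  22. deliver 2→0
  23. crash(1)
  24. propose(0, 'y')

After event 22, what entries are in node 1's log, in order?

step 1 timeout(0): 0={coor,t=1,log=-}
step 2 deliver 0→2: 2={part,t=1,log=-}
step 3 deliver 2→0: —
step 4 deliver 0→1: 1={part,t=1,log=-}
step 5 deliver 1→0: —
step 6 deliver 0→3: 3={part,t=1,log=-}
step 7 deliver 3→0: —
step 8 crash(1): 1={✗part,t=1,log=-}
step 9 deliver 3→2: —
step 10 crash(3): 3={✗part,t=1,log=-}
step 11 deliver 0→3: —
step 12 recover(1): 1={part,t=1,log=-}
step 13 deliver 3→4: —
step 14 timeout(0): 0={coor,t=2,log=-}
step 15 deliver 4→2: —
step 16 deliver 3→4: —
step 17 deliver 2→3: —
step 18 propose(0,'z'): 0={coor,t=3,log=-}
step 19 deliver 0→1: 1={part,t=2,log=-}
step 20 deliver 1→0: —
step 21 deliver 0→2: 2={part,t=2,log=-}
step 22 deliver 2→0: —

empty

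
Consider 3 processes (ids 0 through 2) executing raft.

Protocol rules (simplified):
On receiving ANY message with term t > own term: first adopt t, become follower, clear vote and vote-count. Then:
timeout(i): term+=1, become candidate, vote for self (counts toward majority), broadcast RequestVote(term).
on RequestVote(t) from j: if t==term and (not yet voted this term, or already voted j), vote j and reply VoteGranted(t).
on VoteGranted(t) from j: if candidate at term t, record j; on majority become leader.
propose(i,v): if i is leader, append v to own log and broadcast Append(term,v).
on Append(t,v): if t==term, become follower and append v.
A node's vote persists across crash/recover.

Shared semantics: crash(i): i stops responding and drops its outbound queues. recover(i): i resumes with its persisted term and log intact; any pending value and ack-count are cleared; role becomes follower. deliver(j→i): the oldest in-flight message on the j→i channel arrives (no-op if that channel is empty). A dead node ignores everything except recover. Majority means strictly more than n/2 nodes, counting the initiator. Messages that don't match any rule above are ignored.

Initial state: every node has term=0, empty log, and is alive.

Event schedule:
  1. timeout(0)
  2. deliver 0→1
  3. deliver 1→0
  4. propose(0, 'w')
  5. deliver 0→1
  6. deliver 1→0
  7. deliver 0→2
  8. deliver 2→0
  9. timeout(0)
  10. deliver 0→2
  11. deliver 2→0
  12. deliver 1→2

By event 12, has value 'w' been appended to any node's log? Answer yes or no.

step 1 timeout(0): 0={cand,t=1,log=-}
step 2 deliver 0→1: 1={foll,t=1,log=-}
step 3 deliver 1→0: 0={lead,t=1,log=-}
step 4 propose(0,'w'): 0={lead,t=1,log=w}
step 5 deliver 0→1: 1={foll,t=1,log=w}
step 6 deliver 1→0: —
step 7 deliver 0→2: 2={foll,t=1,log=-}
step 8 deliver 2→0: —
step 9 timeout(0): 0={cand,t=2,log=w}
step 10 deliver 0→2: 2={foll,t=1,log=w}
step 11 deliver 2→0: —
step 12 deliver 1→2: —

yes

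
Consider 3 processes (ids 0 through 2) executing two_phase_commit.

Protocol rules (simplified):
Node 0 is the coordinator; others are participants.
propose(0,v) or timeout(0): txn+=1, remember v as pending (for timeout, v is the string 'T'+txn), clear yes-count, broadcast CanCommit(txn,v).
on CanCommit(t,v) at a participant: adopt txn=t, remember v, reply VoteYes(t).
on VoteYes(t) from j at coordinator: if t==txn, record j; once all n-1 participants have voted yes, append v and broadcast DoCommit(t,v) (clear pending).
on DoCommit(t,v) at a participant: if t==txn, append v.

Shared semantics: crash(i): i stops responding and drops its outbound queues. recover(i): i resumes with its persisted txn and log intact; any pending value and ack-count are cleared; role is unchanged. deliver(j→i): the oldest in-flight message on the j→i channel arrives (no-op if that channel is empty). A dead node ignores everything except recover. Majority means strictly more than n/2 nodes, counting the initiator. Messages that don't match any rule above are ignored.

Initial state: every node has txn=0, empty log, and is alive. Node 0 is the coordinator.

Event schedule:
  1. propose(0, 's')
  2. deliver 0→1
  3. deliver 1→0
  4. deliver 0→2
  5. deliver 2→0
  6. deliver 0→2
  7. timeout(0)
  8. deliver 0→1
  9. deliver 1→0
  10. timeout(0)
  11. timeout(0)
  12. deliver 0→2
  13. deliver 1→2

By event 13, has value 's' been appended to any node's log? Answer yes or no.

yes

e1 propose(0,'s'): 0[coor,t=1,-]
e2 deliver 0→1: 1[part,t=1,-]
e3 deliver 1→0: ·
e4 deliver 0→2: 2[part,t=1,-]
e5 deliver 2→0: 0[coor,t=1,s]
e6 deliver 0→2: 2[part,t=1,s]
e7 timeout(0): 0[coor,t=2,s]
e8 deliver 0→1: 1[part,t=1,s]
e9 deliver 1→0: ·
e10 timeout(0): 0[coor,t=3,s]
e11 timeout(0): 0[coor,t=4,s]
e12 deliver 0→2: 2[part,t=2,s]
e13 deliver 1→2: ·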